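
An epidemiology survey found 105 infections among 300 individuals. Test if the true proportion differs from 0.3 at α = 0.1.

p̂ = 0.35, p₀ = 0.3. z = (p̂ - p₀)/√(p₀(1-p₀)/n) = 1.89. Critical: ±1.645. Reject H₀.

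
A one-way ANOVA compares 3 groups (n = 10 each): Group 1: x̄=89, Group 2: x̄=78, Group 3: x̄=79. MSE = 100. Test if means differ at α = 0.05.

Grand mean = 82.0. SS_between = 740.0, MS_between = 370.0. F = 3.7, F_crit ≈ 3.354. Reject H₀.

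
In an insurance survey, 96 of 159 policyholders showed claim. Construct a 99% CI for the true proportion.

p̂ = 0.604. CI = p̂ ± z*√(p̂(1-p̂)/n) = (0.504, 0.704)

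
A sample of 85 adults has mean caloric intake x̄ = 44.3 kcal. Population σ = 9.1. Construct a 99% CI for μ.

CI = x̄ ± z*(σ/√n) = 44.3 ± 2.576(9.1/√85) = 44.3 ± 2.54 = (41.76, 46.84)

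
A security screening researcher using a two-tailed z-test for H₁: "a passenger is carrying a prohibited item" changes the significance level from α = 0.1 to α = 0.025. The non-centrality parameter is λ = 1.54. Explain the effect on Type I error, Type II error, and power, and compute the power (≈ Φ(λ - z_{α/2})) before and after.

Decreasing α from 0.1 to 0.025:
• Type I error rate decreases (α is the Type I rate by definition).
• Critical value moves from z_{α/2} = 1.645 to 2.241, so power = Φ(λ - z_{α/2}) goes from Φ(1.54 - 1.645) = 0.458 to Φ(1.54 - 2.241) = 0.242.
• Type II error rate β = 1 - power therefore increases (0.542 → 0.758).
Appropriate when false positives are costly — here, detaining an innocent passenger — delay and inconvenience.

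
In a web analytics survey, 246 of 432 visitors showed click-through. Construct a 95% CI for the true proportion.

p̂ = 0.569. CI = p̂ ± z*√(p̂(1-p̂)/n) = (0.523, 0.616)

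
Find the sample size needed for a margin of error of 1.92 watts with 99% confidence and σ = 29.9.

n = (z*σ/E)² = (2.576×29.9/1.92)² = 1609.3 → n = 1610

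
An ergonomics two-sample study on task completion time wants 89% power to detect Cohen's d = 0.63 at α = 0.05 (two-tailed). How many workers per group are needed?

z_{α/2} = 1.96, z_β = Φ⁻¹(0.89) = 1.227. For medium effect (d = 0.63): n per group = 2(z_{α/2} + z_β)²/d² = 2(1.96 + 1.227)²/0.63² = 51.2 → 52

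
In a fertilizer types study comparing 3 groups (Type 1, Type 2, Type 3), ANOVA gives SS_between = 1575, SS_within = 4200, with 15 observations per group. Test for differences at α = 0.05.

df_between = 2, df_within = 42. F = MS_between/MS_within = 787.5/100.0 = 7.875. F_crit ≈ 3.22. Reject H₀. At least one mean differs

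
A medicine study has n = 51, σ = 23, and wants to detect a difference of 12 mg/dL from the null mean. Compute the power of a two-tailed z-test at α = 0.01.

SE = σ/√n = 23/√51 = 3.221. Non-centrality λ = d/SE = 12/3.221 = 3.726. Power ≈ Φ(λ - z_{α/2}) = Φ(3.726 - 2.576) = Φ(1.15) = 0.875.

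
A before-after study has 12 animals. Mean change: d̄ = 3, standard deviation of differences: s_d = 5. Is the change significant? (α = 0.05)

t = d̄/(s_d/√n) = 3/(5/√12) = 2.078. df = 11, critical t = ±2.201. Fail to reject H₀.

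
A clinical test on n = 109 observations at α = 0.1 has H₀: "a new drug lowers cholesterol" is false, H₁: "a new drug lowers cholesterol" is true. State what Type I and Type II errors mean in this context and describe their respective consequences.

Type I (false positive): concluding that a new drug lowers cholesterol when it is not — approving an ineffective drug — patients take a useless medication and may skip effective alternatives. Type II (false negative): failing to conclude that a new drug lowers cholesterol when it is — shelving an effective drug — patients miss out on a treatment that would have helped. Which is costlier depends on domain priorities and is a judgement call rather than a statistical fact.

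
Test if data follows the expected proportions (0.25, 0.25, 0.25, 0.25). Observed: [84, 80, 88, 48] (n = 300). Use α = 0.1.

Expected: [75.0, 75.0, 75.0, 75.0]. χ² = 13.387. df = 3, critical = 6.251. Reject H₀.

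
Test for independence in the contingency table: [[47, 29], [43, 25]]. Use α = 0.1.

χ² = 0.03. df = 1, critical = 2.706. Fail to reject H₀. No evidence of dependence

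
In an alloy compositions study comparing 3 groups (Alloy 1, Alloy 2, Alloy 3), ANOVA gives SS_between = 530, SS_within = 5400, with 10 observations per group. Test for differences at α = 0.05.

df_between = 2, df_within = 27. F = MS_between/MS_within = 265.0/200.0 = 1.325. F_crit ≈ 3.354. Fail to reject H₀.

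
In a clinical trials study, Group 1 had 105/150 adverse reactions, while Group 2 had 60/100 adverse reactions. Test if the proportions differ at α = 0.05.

p̂₁ = 0.7, p̂₂ = 0.6, pooled p̂ = 0.66. z = 1.635. Critical: ±1.96. Fail to reject H₀.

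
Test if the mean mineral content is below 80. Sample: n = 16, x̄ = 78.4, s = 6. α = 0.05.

t = (78.4 - 80)/(6/√16) = -1.067, df = 15. Critical t = -1.753. Fail to reject H₀.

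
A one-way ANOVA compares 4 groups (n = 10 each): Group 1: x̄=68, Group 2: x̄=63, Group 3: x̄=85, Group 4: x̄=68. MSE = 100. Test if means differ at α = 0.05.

Grand mean = 71.0. SS_between = 2780.0, MS_between = 926.67. F = 9.267, F_crit ≈ 2.866. Reject H₀.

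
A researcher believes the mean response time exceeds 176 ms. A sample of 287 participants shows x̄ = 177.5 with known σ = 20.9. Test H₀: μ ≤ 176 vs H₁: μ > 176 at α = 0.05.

z = 1.216. Critical value: 1.645. Fail to reject H₀.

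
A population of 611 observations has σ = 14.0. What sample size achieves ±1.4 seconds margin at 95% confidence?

Without FPC: n₀ = (1.96×14.0/1.4)² = 384.16. With FPC: n = n₀N/(n₀+N-1) = 236.1 → n = 237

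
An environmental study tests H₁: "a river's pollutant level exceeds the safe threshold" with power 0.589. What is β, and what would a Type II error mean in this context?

β = 1 - power = 1 - 0.589 = 0.411. A Type II error is failing to reject H₀ when H₀ is false (false negative) — here, failing to conclude that a river's pollutant level exceeds the safe threshold when in fact it is true. Consequence: allowing unsafe pollution to continue.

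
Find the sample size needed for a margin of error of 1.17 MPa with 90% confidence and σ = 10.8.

n = (z*σ/E)² = (1.645×10.8/1.17)² = 230.6 → n = 231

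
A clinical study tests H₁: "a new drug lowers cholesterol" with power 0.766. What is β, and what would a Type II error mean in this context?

β = 1 - power = 1 - 0.766 = 0.234. A Type II error is failing to reject H₀ when H₀ is false (false negative) — here, failing to conclude that a new drug lowers cholesterol when in fact it is true. Consequence: shelving an effective drug — patients miss out on a treatment that would have helped.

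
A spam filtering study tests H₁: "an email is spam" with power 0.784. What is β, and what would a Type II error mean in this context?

β = 1 - power = 1 - 0.784 = 0.216. A Type II error is failing to reject H₀ when H₀ is false (false negative) — here, failing to conclude that an email is spam when in fact it is true. Consequence: a spam email lands in the inbox.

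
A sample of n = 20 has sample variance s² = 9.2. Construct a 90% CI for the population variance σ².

df = 19. χ²_{0.05} = 30.144, χ²_{0.95} = 10.117. CI for σ² = ((n-1)s²/χ²_{α/2}, (n-1)s²/χ²_{1-α/2}) = (19·9.2/30.144, 19·9.2/10.117) = (5.8, 17.28)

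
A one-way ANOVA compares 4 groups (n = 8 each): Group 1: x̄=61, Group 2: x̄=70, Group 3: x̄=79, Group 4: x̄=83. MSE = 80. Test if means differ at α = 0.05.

Grand mean = 73.25. SS_between = 2310.0, MS_between = 770.0. F = 9.625, F_crit ≈ 2.947. Reject H₀.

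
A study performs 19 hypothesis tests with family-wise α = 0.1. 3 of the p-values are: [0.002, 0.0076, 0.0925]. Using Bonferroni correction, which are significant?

Bonferroni α = 0.1/19 = 0.00526. Significant p-values: [0.002]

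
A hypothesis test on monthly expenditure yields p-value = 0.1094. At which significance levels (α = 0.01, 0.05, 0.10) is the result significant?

p = 0.1094. Not significant at any of the given levels.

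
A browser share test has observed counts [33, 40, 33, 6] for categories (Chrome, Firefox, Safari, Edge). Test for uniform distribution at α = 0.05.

Expected = 28 each. χ² = Σ(O-E)²/E = 24.214. df = 3, critical value = 7.815. Reject H₀.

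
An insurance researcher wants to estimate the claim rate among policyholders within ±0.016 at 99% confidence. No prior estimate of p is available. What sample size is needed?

Conservative approach: use p = 0.5 (maximizes p(1-p) = 0.25). n = z²(0.25)/E² = 2.576²×0.25/0.016² = 6480.3 → n = 6481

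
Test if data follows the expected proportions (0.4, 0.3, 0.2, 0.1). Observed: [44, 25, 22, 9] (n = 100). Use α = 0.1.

Expected: [40.0, 30.0, 20.0, 10.0]. χ² = 1.533. df = 3, critical = 6.251. Fail to reject H₀.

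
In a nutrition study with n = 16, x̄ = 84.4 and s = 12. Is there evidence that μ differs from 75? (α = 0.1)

t = (x̄ - μ₀)/(s/√n) = (84.4 - 75)/(12/√16) = 3.133. df = 15, critical t = ±1.753. Reject H₀.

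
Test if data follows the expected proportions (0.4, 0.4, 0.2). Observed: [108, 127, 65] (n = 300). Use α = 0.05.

Expected: [120.0, 120.0, 60.0]. χ² = 2.025. df = 2, critical = 5.991. Fail to reject H₀.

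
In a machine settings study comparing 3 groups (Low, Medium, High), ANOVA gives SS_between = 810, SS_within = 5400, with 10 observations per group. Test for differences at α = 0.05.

df_between = 2, df_within = 27. F = MS_between/MS_within = 405.0/200.0 = 2.025. F_crit ≈ 3.354. Fail to reject H₀.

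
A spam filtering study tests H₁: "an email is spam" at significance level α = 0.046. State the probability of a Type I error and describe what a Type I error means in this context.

P(Type I error) = α = 0.046. A Type I error is rejecting H₀ when H₀ is actually true (false positive) — here, concluding that an email is spam when in fact this is not the case. Consequence: a legitimate email is sent to the spam folder and the user misses it.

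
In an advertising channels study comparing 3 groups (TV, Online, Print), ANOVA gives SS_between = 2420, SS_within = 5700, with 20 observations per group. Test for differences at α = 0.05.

df_between = 2, df_within = 57. F = MS_between/MS_within = 1210.0/100.0 = 12.1. F_crit ≈ 3.159. Reject H₀. At least one mean differs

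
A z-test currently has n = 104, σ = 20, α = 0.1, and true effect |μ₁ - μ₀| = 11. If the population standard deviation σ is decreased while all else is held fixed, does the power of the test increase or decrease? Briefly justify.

Power increases: a smaller σ shrinks the standard error σ/√n, moving the sampling distribution under H₁ further from the critical value.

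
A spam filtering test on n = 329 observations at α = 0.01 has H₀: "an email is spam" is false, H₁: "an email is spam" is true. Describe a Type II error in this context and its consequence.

Type II error: failing to reject H₀ when it is false — concluding that an email is spam is not supported when in fact it is. Consequence: a spam email lands in the inbox.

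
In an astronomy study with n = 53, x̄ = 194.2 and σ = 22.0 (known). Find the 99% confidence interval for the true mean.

CI = x̄ ± z*(σ/√n) = 194.2 ± 2.576(22.0/√53) = 194.2 ± 7.78 = (186.42, 201.98)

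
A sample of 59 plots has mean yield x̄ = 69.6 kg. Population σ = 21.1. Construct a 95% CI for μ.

CI = x̄ ± z*(σ/√n) = 69.6 ± 1.96(21.1/√59) = 69.6 ± 5.38 = (64.22, 74.98)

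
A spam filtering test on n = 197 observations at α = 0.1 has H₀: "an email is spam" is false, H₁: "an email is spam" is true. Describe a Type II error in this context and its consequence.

Type II error: failing to reject H₀ when it is false — concluding that an email is spam is not supported when in fact it is. Consequence: a spam email lands in the inbox.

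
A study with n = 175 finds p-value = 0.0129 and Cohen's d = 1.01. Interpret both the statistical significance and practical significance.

Statistically significant (p = 0.0129 < 0.05). Cohen's d = 1.01 indicates a large effect size. Both statistical and practical significance should be considered.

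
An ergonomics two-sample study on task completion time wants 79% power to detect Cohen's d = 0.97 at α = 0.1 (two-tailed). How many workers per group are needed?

z_{α/2} = 1.645, z_β = Φ⁻¹(0.79) = 0.806. For large effect (d = 0.97): n per group = 2(z_{α/2} + z_β)²/d² = 2(1.645 + 0.806)²/0.97² = 12.8 → 13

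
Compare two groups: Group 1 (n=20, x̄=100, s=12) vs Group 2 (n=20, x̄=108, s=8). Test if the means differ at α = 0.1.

Pooled sp = 10.2. t = -2.481, df = 38. Critical t = ±1.686. Reject H₀.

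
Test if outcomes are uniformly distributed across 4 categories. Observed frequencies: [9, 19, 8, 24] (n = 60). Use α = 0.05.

Expected = 15 each. χ² = Σ(O-E)²/E = 12.133. df = 3, critical value = 7.815. Reject H₀.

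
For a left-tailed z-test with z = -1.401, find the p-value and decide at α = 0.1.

p = P(Z < -1.401) = Φ(-1.401) ≈ 0.0806. Since p < 0.1, reject H₀ (significant) at α = 0.1.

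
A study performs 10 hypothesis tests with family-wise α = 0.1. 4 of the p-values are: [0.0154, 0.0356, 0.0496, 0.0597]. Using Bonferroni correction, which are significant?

Bonferroni α = 0.1/10 = 0.01. None of the given p-values are significant.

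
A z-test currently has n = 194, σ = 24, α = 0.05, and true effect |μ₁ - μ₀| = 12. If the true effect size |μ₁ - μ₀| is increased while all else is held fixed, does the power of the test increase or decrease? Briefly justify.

Power increases: a larger true effect increases the non-centrality λ = |μ₁ - μ₀|/(σ/√n).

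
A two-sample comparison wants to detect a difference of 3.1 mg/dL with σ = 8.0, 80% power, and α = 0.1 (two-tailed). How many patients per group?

n per group = 2(z_α/2 + z_β)²σ²/d² = 2×(1.645 + 0.84)²×8.0²/3.1² = 82.3 → n = 83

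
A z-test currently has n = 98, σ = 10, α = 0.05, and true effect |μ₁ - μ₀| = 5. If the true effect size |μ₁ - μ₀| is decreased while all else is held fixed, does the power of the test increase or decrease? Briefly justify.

Power decreases: a smaller true effect decreases the non-centrality λ = |μ₁ - μ₀|/(σ/√n).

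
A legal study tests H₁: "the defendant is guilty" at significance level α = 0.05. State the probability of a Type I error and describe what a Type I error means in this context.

P(Type I error) = α = 0.05. A Type I error is rejecting H₀ when H₀ is actually true (false positive) — here, concluding that the defendant is guilty when in fact this is not the case. Consequence: convicting an innocent person.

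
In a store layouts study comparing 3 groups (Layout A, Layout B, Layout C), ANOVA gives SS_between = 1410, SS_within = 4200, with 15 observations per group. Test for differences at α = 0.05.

df_between = 2, df_within = 42. F = MS_between/MS_within = 705.0/100.0 = 7.05. F_crit ≈ 3.22. Reject H₀. At least one mean differs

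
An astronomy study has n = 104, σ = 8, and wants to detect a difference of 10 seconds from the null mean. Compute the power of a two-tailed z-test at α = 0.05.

SE = σ/√n = 8/√104 = 0.784. Non-centrality λ = d/SE = 10/0.784 = 12.748. Power ≈ Φ(λ - z_{α/2}) = Φ(12.748 - 1.96) = Φ(10.788) = 1.0.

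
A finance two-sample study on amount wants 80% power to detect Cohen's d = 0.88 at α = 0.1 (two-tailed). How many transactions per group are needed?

z_{α/2} = 1.645, z_β = Φ⁻¹(0.8) = 0.842. For large effect (d = 0.88): n per group = 2(z_{α/2} + z_β)²/d² = 2(1.645 + 0.842)²/0.88² = 16.0 → 16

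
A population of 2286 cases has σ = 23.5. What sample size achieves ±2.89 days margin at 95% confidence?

Without FPC: n₀ = (1.96×23.5/2.89)² = 254.011. With FPC: n = n₀N/(n₀+N-1) = 228.7 → n = 229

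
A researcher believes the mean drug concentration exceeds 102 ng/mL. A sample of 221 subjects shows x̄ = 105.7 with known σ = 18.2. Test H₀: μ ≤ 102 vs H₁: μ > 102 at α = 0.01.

z = 3.022. Critical value: 2.33. Reject H₀.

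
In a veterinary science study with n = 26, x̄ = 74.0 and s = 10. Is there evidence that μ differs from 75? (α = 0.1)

t = (x̄ - μ₀)/(s/√n) = (74.0 - 75)/(10/√26) = -0.51. df = 25, critical t = ±1.708. Fail to reject H₀.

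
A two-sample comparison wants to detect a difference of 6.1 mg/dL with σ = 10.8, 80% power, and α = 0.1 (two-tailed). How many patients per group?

n per group = 2(z_α/2 + z_β)²σ²/d² = 2×(1.645 + 0.84)²×10.8²/6.1² = 38.7 → n = 39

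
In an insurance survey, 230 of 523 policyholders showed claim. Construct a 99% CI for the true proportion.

p̂ = 0.44. CI = p̂ ± z*√(p̂(1-p̂)/n) = (0.384, 0.496)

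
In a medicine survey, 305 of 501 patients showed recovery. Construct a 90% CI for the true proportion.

p̂ = 0.609. CI = p̂ ± z*√(p̂(1-p̂)/n) = (0.573, 0.645)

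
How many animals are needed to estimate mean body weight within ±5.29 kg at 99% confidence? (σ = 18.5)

n = (z*σ/E)² = (2.576×18.5/5.29)² = 81.2 → n = 82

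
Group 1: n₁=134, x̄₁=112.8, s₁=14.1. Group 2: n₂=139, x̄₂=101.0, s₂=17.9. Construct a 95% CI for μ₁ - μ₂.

Difference = 11.8. SE = √(14.1²/134 + 17.9²/139) = 1.946. CI = (7.98, 15.62)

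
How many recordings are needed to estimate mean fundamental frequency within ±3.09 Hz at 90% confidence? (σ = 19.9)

n = (z*σ/E)² = (1.645×19.9/3.09)² = 112.2 → n = 113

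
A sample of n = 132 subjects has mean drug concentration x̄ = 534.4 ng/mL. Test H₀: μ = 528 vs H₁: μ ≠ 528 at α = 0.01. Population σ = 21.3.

z = (x̄ - μ₀)/(σ/√n) = (534.4 - 528)/(21.3/√132) = 3.452. Critical value: ±2.576. Since |3.452| > 2.576, Reject H₀.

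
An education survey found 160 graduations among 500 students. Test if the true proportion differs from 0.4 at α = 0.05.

p̂ = 0.32, p₀ = 0.4. z = (p̂ - p₀)/√(p₀(1-p₀)/n) = -3.651. Critical: ±1.96. Reject H₀.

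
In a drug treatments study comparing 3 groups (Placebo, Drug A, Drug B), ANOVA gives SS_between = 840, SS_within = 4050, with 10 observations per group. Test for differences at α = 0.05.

df_between = 2, df_within = 27. F = MS_between/MS_within = 420.0/150.0 = 2.8. F_crit ≈ 3.354. Fail to reject H₀.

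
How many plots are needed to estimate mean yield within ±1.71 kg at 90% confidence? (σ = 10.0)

n = (z*σ/E)² = (1.645×10.0/1.71)² = 92.5 → n = 93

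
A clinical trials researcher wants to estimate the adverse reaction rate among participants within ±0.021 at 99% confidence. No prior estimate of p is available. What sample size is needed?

Conservative approach: use p = 0.5 (maximizes p(1-p) = 0.25). n = z²(0.25)/E² = 2.576²×0.25/0.021² = 3761.8 → n = 3762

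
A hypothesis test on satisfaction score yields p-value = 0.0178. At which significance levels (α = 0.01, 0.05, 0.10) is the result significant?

p = 0.0178. Significant at: α = 0.05, 0.1.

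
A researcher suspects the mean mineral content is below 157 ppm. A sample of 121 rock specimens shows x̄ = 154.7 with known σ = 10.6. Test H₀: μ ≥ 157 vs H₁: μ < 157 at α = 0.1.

z = -2.387. Critical value: -1.28. Reject H₀.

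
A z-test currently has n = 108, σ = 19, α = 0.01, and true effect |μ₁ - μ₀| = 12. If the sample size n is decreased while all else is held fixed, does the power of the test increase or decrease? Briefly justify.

Power decreases: a smaller n inflates the standard error σ/√n, pulling the sampling distribution under H₁ back toward the critical value.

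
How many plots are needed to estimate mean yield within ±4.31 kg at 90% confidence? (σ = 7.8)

n = (z*σ/E)² = (1.645×7.8/4.31)² = 8.9 → n = 9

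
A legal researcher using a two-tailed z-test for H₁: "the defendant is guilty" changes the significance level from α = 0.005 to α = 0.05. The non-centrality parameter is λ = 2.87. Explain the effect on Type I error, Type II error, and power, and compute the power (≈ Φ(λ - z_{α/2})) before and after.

Increasing α from 0.005 to 0.05:
• Type I error rate increases (α is the Type I rate by definition).
• Critical value moves from z_{α/2} = 2.807 to 1.96, so power = Φ(λ - z_{α/2}) goes from Φ(2.87 - 2.807) = 0.525 to Φ(2.87 - 1.96) = 0.819.
• Type II error rate β = 1 - power therefore decreases (0.475 → 0.181).
Appropriate when false negatives are costly — here, acquitting a guilty person.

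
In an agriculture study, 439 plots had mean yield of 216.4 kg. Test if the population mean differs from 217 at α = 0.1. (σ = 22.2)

z = (x̄ - μ₀)/(σ/√n) = (216.4 - 217)/(22.2/√439) = -0.566. Critical value: ±1.645. Since |-0.566| ≤ 1.645, Fail to reject H₀.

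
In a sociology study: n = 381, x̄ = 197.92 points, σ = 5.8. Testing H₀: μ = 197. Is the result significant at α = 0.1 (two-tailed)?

z = (197.92 - 197)/(5.8/√381) = 3.096. Since |z| > 1.645, significant at α = 0.1.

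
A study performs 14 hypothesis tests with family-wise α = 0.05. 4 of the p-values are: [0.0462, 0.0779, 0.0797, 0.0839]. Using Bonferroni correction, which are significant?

Bonferroni α = 0.05/14 = 0.00357. None of the given p-values are significant.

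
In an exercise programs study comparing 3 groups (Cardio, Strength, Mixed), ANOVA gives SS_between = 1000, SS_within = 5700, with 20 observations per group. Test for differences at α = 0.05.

df_between = 2, df_within = 57. F = MS_between/MS_within = 500.0/100.0 = 5.0. F_crit ≈ 3.159. Reject H₀. At least one mean differs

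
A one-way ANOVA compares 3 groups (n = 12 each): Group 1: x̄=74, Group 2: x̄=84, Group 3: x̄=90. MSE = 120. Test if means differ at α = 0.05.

Grand mean = 82.67. SS_between = 1568.0, MS_between = 784.0. F = 6.533, F_crit ≈ 3.285. Reject H₀.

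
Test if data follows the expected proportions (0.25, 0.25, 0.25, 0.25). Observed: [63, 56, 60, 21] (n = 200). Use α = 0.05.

Expected: [50.0, 50.0, 50.0, 50.0]. χ² = 22.92. df = 3, critical = 7.815. Reject H₀.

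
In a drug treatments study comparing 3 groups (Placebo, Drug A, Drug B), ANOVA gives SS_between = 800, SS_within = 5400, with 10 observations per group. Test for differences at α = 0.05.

df_between = 2, df_within = 27. F = MS_between/MS_within = 400.0/200.0 = 2.0. F_crit ≈ 3.354. Fail to reject H₀.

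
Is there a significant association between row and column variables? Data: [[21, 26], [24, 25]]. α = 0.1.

χ² = 0.178. df = 1, critical = 2.706. Fail to reject H₀. No evidence of dependence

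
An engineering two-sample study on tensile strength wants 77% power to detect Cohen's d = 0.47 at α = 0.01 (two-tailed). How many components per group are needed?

z_{α/2} = 2.576, z_β = Φ⁻¹(0.77) = 0.739. For small effect (d = 0.47): n per group = 2(z_{α/2} + z_β)²/d² = 2(2.576 + 0.739)²/0.47² = 99.5 → 100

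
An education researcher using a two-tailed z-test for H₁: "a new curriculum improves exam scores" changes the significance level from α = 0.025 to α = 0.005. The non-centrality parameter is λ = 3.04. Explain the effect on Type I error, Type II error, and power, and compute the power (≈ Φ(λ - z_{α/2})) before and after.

Decreasing α from 0.025 to 0.005:
• Type I error rate decreases (α is the Type I rate by definition).
• Critical value moves from z_{α/2} = 2.241 to 2.807, so power = Φ(λ - z_{α/2}) goes from Φ(3.04 - 2.241) = 0.788 to Φ(3.04 - 2.807) = 0.592.
• Type II error rate β = 1 - power therefore increases (0.212 → 0.408).
Appropriate when false positives are costly — here, adopting a curriculum that gives no real benefit — disruption for nothing.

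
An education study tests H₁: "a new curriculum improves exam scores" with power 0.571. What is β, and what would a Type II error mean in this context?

β = 1 - power = 1 - 0.571 = 0.429. A Type II error is failing to reject H₀ when H₀ is false (false negative) — here, failing to conclude that a new curriculum improves exam scores when in fact it is true. Consequence: keeping the old curriculum when the new one would have helped students.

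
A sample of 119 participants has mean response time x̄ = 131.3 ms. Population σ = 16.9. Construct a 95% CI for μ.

CI = x̄ ± z*(σ/√n) = 131.3 ± 1.96(16.9/√119) = 131.3 ± 3.04 = (128.26, 134.34)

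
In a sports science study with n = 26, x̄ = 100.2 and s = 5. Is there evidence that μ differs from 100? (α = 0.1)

t = (x̄ - μ₀)/(s/√n) = (100.2 - 100)/(5/√26) = 0.204. df = 25, critical t = ±1.708. Fail to reject H₀.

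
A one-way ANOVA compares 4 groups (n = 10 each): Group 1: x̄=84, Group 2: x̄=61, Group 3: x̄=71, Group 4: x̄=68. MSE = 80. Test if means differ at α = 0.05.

Grand mean = 71.0. SS_between = 2780.0, MS_between = 926.67. F = 11.583, F_crit ≈ 2.866. Reject H₀.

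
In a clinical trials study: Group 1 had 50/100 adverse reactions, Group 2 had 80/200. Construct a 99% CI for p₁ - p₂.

p̂₁ = 0.5, p̂₂ = 0.4. Difference = 0.1. CI = (-0.057, 0.257)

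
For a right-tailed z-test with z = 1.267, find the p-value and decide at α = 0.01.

p = P(Z > 1.267) = 1 - Φ(1.267) ≈ 0.1026. Since p ≥ 0.01, fail to reject H₀ (not significant) at α = 0.01.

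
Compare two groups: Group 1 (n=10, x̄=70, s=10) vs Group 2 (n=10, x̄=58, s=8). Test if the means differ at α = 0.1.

Pooled sp = 9.06. t = 2.963, df = 18. Critical t = ±1.734. Reject H₀.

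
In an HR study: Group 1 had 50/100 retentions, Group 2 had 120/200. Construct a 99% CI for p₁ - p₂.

p̂₁ = 0.5, p̂₂ = 0.6. Difference = -0.1. CI = (-0.257, 0.057)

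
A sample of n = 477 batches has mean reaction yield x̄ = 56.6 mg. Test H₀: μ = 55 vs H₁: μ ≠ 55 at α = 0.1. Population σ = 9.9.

z = (x̄ - μ₀)/(σ/√n) = (56.6 - 55)/(9.9/√477) = 3.53. Critical value: ±1.645. Since |3.53| > 1.645, Reject H₀.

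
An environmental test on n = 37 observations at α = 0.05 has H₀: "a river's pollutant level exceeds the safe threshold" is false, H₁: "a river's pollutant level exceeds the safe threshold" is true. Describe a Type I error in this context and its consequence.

Type I error: rejecting H₀ when it is true — concluding that a river's pollutant level exceeds the safe threshold when in fact it is not. Consequence: shutting down a compliant factory unnecessarily.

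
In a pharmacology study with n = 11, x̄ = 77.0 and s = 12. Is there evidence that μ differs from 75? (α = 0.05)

t = (x̄ - μ₀)/(s/√n) = (77.0 - 75)/(12/√11) = 0.553. df = 10, critical t = ±2.228. Fail to reject H₀.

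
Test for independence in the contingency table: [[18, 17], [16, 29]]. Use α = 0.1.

χ² = 2.03. df = 1, critical = 2.706. Fail to reject H₀. No evidence of dependence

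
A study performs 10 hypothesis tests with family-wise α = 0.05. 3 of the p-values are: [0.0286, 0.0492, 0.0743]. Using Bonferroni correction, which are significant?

Bonferroni α = 0.05/10 = 0.005. None of the given p-values are significant.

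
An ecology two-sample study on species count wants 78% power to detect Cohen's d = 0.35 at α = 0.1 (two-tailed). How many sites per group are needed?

z_{α/2} = 1.645, z_β = Φ⁻¹(0.78) = 0.772. For small effect (d = 0.35): n per group = 2(z_{α/2} + z_β)²/d² = 2(1.645 + 0.772)²/0.35² = 95.4 → 96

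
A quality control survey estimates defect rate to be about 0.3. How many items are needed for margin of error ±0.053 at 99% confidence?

n = z²p(1-p)/E² = 2.576²×0.3×0.7/0.053² = 496.1 → n = 497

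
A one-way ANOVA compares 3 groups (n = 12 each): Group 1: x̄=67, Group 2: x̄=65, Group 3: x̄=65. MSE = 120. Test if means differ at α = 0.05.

Grand mean = 65.67. SS_between = 32.0, MS_between = 16.0. F = 0.133, F_crit ≈ 3.285. Fail to reject H₀.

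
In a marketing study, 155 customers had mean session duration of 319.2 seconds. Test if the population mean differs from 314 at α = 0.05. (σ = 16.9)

z = (x̄ - μ₀)/(σ/√n) = (319.2 - 314)/(16.9/√155) = 3.831. Critical value: ±1.96. Since |3.831| > 1.96, Reject H₀.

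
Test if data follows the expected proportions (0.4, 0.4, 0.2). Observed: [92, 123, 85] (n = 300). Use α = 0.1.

Expected: [120.0, 120.0, 60.0]. χ² = 17.025. df = 2, critical = 4.605. Reject H₀.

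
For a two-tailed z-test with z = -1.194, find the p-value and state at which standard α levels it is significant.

p = 2·P(Z > |-1.194|) = 2·(1 - Φ(1.194)) ≈ 0.2325. Not significant at any standard level.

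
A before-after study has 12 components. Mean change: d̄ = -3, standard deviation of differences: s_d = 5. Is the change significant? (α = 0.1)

t = d̄/(s_d/√n) = -3/(5/√12) = -2.078. df = 11, critical t = ±1.796. Reject H₀.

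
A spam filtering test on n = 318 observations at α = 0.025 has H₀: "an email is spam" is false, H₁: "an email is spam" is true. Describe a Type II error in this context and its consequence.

Type II error: failing to reject H₀ when it is false — concluding that an email is spam is not supported when in fact it is. Consequence: a spam email lands in the inbox.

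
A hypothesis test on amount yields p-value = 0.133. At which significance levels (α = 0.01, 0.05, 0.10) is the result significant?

p = 0.133. Not significant at any of the given levels.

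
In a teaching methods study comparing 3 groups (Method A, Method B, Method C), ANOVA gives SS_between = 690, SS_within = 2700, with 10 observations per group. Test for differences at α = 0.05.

df_between = 2, df_within = 27. F = MS_between/MS_within = 345.0/100.0 = 3.45. F_crit ≈ 3.354. Reject H₀. At least one mean differs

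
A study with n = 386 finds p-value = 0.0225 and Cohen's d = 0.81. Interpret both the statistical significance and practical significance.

Statistically significant (p = 0.0225 < 0.05). Cohen's d = 0.81 indicates a large effect size. Both statistical and practical significance should be considered.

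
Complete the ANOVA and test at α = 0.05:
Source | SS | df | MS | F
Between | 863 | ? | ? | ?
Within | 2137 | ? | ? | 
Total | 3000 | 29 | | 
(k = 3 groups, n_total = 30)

df_between = 2, df_within = 27. MS_between = 431.5, MS_within = 79.15. F = 5.452, F_crit ≈ 3.354. Reject H₀.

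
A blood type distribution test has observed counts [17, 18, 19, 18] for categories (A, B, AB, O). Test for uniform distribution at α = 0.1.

Expected = 18 each. χ² = Σ(O-E)²/E = 0.111. df = 3, critical value = 6.251. Fail to reject H₀.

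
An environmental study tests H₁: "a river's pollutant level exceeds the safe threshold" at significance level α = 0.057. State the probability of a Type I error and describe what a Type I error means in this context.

P(Type I error) = α = 0.057. A Type I error is rejecting H₀ when H₀ is actually true (false positive) — here, concluding that a river's pollutant level exceeds the safe threshold when in fact this is not the case. Consequence: shutting down a compliant factory unnecessarily.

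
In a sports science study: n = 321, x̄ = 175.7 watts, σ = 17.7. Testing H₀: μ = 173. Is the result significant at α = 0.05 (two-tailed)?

z = (175.7 - 173)/(17.7/√321) = 2.733. Since |z| > 1.96, significant at α = 0.05.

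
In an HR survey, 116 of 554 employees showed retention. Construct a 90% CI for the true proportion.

p̂ = 0.209. CI = p̂ ± z*√(p̂(1-p̂)/n) = (0.181, 0.238)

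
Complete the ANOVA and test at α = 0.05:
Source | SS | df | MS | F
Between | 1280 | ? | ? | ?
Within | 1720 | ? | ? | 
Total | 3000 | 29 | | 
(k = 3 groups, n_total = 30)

df_between = 2, df_within = 27. MS_between = 640.0, MS_within = 63.7. F = 10.047, F_crit ≈ 3.354. Reject H₀.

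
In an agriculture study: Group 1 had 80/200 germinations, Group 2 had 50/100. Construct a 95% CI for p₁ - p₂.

p̂₁ = 0.4, p̂₂ = 0.5. Difference = -0.1. CI = (-0.219, 0.019)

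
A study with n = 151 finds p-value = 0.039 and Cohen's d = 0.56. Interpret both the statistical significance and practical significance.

Statistically significant (p = 0.039 < 0.05). Cohen's d = 0.56 indicates a medium effect size. Both statistical and practical significance should be considered.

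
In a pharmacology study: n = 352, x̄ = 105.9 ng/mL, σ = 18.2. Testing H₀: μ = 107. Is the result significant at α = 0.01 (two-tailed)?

z = (105.9 - 107)/(18.2/√352) = -1.134. Since |z| ≤ 2.576, not significant at α = 0.01.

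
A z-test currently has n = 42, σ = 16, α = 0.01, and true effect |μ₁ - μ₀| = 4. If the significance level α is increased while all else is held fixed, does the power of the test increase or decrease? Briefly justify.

Power increases: a larger α lowers the critical value, so more of the H₁ sampling distribution falls in the rejection region.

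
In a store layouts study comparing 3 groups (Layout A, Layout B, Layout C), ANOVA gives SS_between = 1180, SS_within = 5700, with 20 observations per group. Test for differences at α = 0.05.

df_between = 2, df_within = 57. F = MS_between/MS_within = 590.0/100.0 = 5.9. F_crit ≈ 3.159. Reject H₀. At least one mean differs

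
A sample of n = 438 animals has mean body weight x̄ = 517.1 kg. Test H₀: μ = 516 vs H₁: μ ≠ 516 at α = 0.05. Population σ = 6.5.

z = (x̄ - μ₀)/(σ/√n) = (517.1 - 516)/(6.5/√438) = 3.542. Critical value: ±1.96. Since |3.542| > 1.96, Reject H₀.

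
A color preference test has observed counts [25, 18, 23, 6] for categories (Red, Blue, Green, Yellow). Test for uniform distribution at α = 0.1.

Expected = 18 each. χ² = Σ(O-E)²/E = 12.111. df = 3, critical value = 6.251. Reject H₀.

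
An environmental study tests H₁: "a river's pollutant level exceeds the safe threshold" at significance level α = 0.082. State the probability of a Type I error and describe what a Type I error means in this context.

P(Type I error) = α = 0.082. A Type I error is rejecting H₀ when H₀ is actually true (false positive) — here, concluding that a river's pollutant level exceeds the safe threshold when in fact this is not the case. Consequence: shutting down a compliant factory unnecessarily.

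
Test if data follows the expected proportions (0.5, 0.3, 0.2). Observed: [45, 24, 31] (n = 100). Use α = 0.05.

Expected: [50.0, 30.0, 20.0]. χ² = 7.75. df = 2, critical = 5.991. Reject H₀.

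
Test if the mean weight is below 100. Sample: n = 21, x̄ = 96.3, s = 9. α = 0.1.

t = (96.3 - 100)/(9/√21) = -1.884, df = 20. Critical t = -1.325. Reject H₀.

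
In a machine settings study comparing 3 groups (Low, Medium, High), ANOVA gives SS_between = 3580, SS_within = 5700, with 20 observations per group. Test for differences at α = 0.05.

df_between = 2, df_within = 57. F = MS_between/MS_within = 1790.0/100.0 = 17.9. F_crit ≈ 3.159. Reject H₀. At least one mean differs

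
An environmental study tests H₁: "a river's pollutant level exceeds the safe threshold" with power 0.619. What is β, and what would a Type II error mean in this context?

β = 1 - power = 1 - 0.619 = 0.381. A Type II error is failing to reject H₀ when H₀ is false (false negative) — here, failing to conclude that a river's pollutant level exceeds the safe threshold when in fact it is true. Consequence: allowing unsafe pollution to continue.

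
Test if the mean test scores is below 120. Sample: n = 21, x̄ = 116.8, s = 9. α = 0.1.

t = (116.8 - 120)/(9/√21) = -1.629, df = 20. Critical t = -1.325. Reject H₀.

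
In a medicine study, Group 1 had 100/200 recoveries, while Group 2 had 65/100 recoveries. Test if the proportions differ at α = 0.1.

p̂₁ = 0.5, p̂₂ = 0.65, pooled p̂ = 0.55. z = -2.462. Critical: ±1.645. Reject H₀.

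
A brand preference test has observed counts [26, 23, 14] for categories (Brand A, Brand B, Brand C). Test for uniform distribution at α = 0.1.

Expected = 21 each. χ² = Σ(O-E)²/E = 3.714. df = 2, critical value = 4.605. Fail to reject H₀.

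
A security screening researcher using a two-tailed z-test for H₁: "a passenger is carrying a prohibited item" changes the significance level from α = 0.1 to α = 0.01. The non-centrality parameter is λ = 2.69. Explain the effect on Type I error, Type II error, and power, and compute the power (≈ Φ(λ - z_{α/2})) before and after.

Decreasing α from 0.1 to 0.01:
• Type I error rate decreases (α is the Type I rate by definition).
• Critical value moves from z_{α/2} = 1.645 to 2.576, so power = Φ(λ - z_{α/2}) goes from Φ(2.69 - 1.645) = 0.852 to Φ(2.69 - 2.576) = 0.545.
• Type II error rate β = 1 - power therefore increases (0.148 → 0.455).
Appropriate when false positives are costly — here, detaining an innocent passenger — delay and inconvenience.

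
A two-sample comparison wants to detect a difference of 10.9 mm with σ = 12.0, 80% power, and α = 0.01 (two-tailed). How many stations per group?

n per group = 2(z_α/2 + z_β)²σ²/d² = 2×(2.576 + 0.84)²×12.0²/10.9² = 28.3 → n = 29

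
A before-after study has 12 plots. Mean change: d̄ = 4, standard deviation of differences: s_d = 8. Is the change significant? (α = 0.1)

t = d̄/(s_d/√n) = 4/(8/√12) = 1.732. df = 11, critical t = ±1.796. Fail to reject H₀.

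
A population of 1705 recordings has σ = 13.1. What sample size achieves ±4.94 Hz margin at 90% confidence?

Without FPC: n₀ = (1.645×13.1/4.94)² = 19.029. With FPC: n = n₀N/(n₀+N-1) = 18.8 → n = 19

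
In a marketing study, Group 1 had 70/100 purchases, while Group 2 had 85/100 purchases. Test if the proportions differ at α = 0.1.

p̂₁ = 0.7, p̂₂ = 0.85, pooled p̂ = 0.775. z = -2.54. Critical: ±1.645. Reject H₀.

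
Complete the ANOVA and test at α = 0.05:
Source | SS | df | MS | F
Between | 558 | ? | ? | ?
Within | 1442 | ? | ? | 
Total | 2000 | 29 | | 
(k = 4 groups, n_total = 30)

df_between = 3, df_within = 26. MS_between = 186.0, MS_within = 55.46. F = 3.354, F_crit ≈ 2.975. Reject H₀.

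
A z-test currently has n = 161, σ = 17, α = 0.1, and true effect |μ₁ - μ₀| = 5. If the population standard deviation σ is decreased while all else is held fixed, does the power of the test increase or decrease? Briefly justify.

Power increases: a smaller σ shrinks the standard error σ/√n, moving the sampling distribution under H₁ further from the critical value.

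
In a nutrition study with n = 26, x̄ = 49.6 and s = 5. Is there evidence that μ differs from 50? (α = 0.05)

t = (x̄ - μ₀)/(s/√n) = (49.6 - 50)/(5/√26) = -0.408. df = 25, critical t = ±2.06. Fail to reject H₀.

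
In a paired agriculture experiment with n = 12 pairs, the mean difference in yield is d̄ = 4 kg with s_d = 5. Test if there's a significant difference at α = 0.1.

t = d̄/(s_d/√n) = 4/(5/√12) = 2.771. df = 11, critical t = ±1.796. Reject H₀.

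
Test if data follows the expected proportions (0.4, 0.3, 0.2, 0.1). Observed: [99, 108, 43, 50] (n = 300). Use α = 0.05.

Expected: [120.0, 90.0, 60.0, 30.0]. χ² = 25.425. df = 3, critical = 7.815. Reject H₀.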